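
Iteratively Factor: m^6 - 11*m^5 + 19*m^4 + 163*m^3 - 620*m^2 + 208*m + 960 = (m - 3)*(m^5 - 8*m^4 - 5*m^3 + 148*m^2 - 176*m - 320) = (m - 4)*(m - 3)*(m^4 - 4*m^3 - 21*m^2 + 64*m + 80) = (m - 4)*(m - 3)*(m + 1)*(m^3 - 5*m^2 - 16*m + 80) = (m - 4)^2*(m - 3)*(m + 1)*(m^2 - m - 20) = (m - 4)^2*(m - 3)*(m + 1)*(m + 4)*(m - 5)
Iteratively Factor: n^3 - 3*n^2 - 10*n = (n + 2)*(n^2 - 5*n) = (n - 5)*(n + 2)*(n)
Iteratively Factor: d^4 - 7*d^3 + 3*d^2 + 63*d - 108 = (d - 4)*(d^3 - 3*d^2 - 9*d + 27) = (d - 4)*(d + 3)*(d^2 - 6*d + 9) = (d - 4)*(d - 3)*(d + 3)*(d - 3)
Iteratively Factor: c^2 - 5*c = (c)*(c - 5)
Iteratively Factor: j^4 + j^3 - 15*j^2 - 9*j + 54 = (j - 3)*(j^3 + 4*j^2 - 3*j - 18) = (j - 3)*(j - 2)*(j^2 + 6*j + 9) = (j - 3)*(j - 2)*(j + 3)*(j + 3)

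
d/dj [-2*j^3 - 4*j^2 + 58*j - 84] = -6*j^2 - 8*j + 58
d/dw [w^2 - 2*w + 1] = 2*w - 2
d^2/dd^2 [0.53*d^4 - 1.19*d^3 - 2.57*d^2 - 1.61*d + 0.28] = 6.36*d^2 - 7.14*d - 5.14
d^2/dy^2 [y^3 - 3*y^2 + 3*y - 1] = 6*y - 6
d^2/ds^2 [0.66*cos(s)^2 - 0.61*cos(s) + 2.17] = 0.61*cos(s) - 1.32*cos(2*s)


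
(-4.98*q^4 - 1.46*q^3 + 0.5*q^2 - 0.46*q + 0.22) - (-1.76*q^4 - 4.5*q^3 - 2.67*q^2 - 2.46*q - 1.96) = -3.22*q^4 + 3.04*q^3 + 3.17*q^2 + 2.0*q + 2.18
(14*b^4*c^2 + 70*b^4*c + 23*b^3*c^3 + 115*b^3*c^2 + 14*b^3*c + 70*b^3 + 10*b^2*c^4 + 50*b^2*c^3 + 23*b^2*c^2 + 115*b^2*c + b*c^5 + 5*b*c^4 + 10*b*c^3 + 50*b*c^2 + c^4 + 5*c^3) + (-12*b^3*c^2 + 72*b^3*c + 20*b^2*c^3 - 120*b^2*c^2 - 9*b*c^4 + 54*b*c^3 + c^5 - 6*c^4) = 14*b^4*c^2 + 70*b^4*c + 23*b^3*c^3 + 103*b^3*c^2 + 86*b^3*c + 70*b^3 + 10*b^2*c^4 + 70*b^2*c^3 - 97*b^2*c^2 + 115*b^2*c + b*c^5 - 4*b*c^4 + 64*b*c^3 + 50*b*c^2 + c^5 - 5*c^4 + 5*c^3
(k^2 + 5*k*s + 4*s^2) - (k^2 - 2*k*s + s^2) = 7*k*s + 3*s^2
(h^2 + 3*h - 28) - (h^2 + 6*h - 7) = -3*h - 21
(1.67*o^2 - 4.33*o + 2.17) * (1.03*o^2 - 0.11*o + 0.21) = 1.7201*o^4 - 4.6436*o^3 + 3.0621*o^2 - 1.148*o + 0.4557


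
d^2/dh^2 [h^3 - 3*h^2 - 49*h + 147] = 6*h - 6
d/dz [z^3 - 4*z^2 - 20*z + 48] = 3*z^2 - 8*z - 20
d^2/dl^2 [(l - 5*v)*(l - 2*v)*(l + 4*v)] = 6*l - 6*v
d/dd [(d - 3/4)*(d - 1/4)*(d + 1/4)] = 3*d^2 - 3*d/2 - 1/16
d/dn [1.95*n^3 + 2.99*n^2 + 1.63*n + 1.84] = 5.85*n^2 + 5.98*n + 1.63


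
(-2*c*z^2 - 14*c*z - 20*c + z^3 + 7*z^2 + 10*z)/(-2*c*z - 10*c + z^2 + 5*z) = z + 2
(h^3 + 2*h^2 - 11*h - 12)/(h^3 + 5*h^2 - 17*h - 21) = (h + 4)/(h + 7)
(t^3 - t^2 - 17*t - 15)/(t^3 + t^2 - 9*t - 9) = (t - 5)/(t - 3)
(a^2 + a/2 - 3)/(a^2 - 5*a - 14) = (a - 3/2)/(a - 7)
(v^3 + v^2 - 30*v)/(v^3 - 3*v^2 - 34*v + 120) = v/(v - 4)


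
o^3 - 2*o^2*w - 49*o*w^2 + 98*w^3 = (o - 7*w)*(o - 2*w)*(o + 7*w)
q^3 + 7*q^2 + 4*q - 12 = (q - 1)*(q + 2)*(q + 6)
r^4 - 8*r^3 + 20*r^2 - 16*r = r*(r - 4)*(r - 2)^2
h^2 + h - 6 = (h - 2)*(h + 3)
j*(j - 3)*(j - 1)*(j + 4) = j^4 - 13*j^2 + 12*j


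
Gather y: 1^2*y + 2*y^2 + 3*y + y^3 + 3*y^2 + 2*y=y^3 + 5*y^2 + 6*y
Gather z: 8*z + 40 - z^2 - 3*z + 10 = -z^2 + 5*z + 50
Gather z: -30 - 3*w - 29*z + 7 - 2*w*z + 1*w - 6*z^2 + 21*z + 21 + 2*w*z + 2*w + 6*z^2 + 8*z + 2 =0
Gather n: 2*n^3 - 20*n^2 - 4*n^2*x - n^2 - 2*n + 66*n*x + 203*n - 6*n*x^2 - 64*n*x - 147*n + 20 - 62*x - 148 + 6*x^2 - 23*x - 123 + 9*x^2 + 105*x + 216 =2*n^3 + n^2*(-4*x - 21) + n*(-6*x^2 + 2*x + 54) + 15*x^2 + 20*x - 35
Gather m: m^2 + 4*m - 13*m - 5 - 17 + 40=m^2 - 9*m + 18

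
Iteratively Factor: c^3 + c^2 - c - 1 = (c - 1)*(c^2 + 2*c + 1) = (c - 1)*(c + 1)*(c + 1)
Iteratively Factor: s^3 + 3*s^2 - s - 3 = (s + 1)*(s^2 + 2*s - 3) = (s + 1)*(s + 3)*(s - 1)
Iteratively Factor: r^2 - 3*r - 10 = (r + 2)*(r - 5)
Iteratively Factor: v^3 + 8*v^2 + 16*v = (v + 4)*(v^2 + 4*v) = v*(v + 4)*(v + 4)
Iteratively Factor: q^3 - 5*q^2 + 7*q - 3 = (q - 1)*(q^2 - 4*q + 3) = (q - 1)^2*(q - 3)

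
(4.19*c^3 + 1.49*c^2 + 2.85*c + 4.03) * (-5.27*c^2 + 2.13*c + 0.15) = -22.0813*c^5 + 1.0724*c^4 - 11.2173*c^3 - 14.9441*c^2 + 9.0114*c + 0.6045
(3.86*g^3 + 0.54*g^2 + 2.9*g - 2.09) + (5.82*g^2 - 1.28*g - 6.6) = 3.86*g^3 + 6.36*g^2 + 1.62*g - 8.69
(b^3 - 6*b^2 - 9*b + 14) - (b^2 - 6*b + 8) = b^3 - 7*b^2 - 3*b + 6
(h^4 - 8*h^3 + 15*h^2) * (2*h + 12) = 2*h^5 - 4*h^4 - 66*h^3 + 180*h^2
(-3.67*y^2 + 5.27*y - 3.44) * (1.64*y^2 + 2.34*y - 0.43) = -6.0188*y^4 + 0.0549999999999997*y^3 + 8.2683*y^2 - 10.3157*y + 1.4792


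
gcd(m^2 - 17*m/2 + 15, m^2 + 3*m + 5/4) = 1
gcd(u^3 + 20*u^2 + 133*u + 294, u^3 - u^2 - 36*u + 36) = u + 6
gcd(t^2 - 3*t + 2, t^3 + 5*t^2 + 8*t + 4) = 1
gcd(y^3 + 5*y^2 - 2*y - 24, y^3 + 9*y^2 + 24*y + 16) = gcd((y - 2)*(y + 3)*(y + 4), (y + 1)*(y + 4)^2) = y + 4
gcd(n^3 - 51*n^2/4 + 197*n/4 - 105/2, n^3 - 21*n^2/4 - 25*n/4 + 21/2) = n - 6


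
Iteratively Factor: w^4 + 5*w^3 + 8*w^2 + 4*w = (w)*(w^3 + 5*w^2 + 8*w + 4) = w*(w + 2)*(w^2 + 3*w + 2) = w*(w + 1)*(w + 2)*(w + 2)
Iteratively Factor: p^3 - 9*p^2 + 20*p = (p - 4)*(p^2 - 5*p) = p*(p - 4)*(p - 5)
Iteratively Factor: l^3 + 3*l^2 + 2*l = (l + 1)*(l^2 + 2*l) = l*(l + 1)*(l + 2)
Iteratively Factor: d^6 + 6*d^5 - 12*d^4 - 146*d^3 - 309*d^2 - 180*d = (d + 3)*(d^5 + 3*d^4 - 21*d^3 - 83*d^2 - 60*d) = (d + 3)*(d + 4)*(d^4 - d^3 - 17*d^2 - 15*d) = (d + 1)*(d + 3)*(d + 4)*(d^3 - 2*d^2 - 15*d) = (d + 1)*(d + 3)^2*(d + 4)*(d^2 - 5*d) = (d - 5)*(d + 1)*(d + 3)^2*(d + 4)*(d)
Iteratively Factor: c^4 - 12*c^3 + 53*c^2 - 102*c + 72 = (c - 3)*(c^3 - 9*c^2 + 26*c - 24) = (c - 3)^2*(c^2 - 6*c + 8) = (c - 3)^2*(c - 2)*(c - 4)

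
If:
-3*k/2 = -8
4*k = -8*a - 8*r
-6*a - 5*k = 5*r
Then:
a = -40/3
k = 16/3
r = 32/3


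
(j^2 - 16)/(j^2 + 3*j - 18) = (j^2 - 16)/(j^2 + 3*j - 18)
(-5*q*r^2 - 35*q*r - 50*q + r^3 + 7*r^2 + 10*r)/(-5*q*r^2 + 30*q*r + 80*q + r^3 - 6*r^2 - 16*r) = (r + 5)/(r - 8)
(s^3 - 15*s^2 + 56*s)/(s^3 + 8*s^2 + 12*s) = (s^2 - 15*s + 56)/(s^2 + 8*s + 12)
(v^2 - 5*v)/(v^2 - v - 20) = v/(v + 4)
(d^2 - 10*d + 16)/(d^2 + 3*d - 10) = (d - 8)/(d + 5)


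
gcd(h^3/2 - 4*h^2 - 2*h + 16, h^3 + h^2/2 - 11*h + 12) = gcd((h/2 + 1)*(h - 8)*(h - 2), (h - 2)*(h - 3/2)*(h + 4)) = h - 2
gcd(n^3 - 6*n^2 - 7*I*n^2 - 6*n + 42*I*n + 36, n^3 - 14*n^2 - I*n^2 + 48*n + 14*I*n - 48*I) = n^2 + n*(-6 - I) + 6*I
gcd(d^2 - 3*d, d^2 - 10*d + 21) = d - 3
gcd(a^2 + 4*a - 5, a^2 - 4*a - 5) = 1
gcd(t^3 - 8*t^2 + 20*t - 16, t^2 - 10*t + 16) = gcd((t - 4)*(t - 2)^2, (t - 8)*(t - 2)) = t - 2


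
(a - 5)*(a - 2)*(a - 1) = a^3 - 8*a^2 + 17*a - 10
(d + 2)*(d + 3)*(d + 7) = d^3 + 12*d^2 + 41*d + 42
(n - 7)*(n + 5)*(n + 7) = n^3 + 5*n^2 - 49*n - 245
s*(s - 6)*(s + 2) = s^3 - 4*s^2 - 12*s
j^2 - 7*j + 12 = (j - 4)*(j - 3)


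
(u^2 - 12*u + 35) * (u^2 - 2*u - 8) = u^4 - 14*u^3 + 51*u^2 + 26*u - 280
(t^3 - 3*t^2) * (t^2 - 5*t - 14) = t^5 - 8*t^4 + t^3 + 42*t^2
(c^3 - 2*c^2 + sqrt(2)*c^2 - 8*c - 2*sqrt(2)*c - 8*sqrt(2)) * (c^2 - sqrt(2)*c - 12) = c^5 - 2*c^4 - 22*c^3 - 12*sqrt(2)*c^2 + 28*c^2 + 24*sqrt(2)*c + 112*c + 96*sqrt(2)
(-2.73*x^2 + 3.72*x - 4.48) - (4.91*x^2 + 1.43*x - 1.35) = -7.64*x^2 + 2.29*x - 3.13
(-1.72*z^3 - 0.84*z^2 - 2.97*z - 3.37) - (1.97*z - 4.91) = -1.72*z^3 - 0.84*z^2 - 4.94*z + 1.54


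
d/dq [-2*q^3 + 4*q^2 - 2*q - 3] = -6*q^2 + 8*q - 2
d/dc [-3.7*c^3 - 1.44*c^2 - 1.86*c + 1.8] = -11.1*c^2 - 2.88*c - 1.86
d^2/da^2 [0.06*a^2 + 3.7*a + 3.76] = 0.120000000000000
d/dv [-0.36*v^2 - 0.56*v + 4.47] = -0.72*v - 0.56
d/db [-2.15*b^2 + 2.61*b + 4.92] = 2.61 - 4.3*b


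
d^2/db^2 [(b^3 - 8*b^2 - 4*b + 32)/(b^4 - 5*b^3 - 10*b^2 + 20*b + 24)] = 2*(b^3 - 24*b^2 + 138*b - 278)/(b^6 - 15*b^5 + 57*b^4 + 55*b^3 - 342*b^2 - 540*b - 216)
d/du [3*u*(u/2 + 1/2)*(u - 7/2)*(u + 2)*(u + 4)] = 15*u^4/2 + 21*u^3 - 189*u^2/4 - 123*u - 42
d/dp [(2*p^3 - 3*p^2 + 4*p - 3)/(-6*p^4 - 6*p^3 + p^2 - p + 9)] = (12*p^6 - 36*p^5 + 56*p^4 - 28*p^3 - p^2 - 48*p + 33)/(36*p^8 + 72*p^7 + 24*p^6 - 95*p^4 - 110*p^3 + 19*p^2 - 18*p + 81)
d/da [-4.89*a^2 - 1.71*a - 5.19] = -9.78*a - 1.71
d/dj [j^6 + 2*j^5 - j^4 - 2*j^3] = j^2*(6*j^3 + 10*j^2 - 4*j - 6)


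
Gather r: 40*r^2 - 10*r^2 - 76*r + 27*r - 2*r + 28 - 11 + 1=30*r^2 - 51*r + 18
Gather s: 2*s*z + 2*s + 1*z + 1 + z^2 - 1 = s*(2*z + 2) + z^2 + z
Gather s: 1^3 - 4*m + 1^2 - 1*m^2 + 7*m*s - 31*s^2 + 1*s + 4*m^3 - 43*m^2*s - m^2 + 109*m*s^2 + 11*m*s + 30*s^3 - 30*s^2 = 4*m^3 - 2*m^2 - 4*m + 30*s^3 + s^2*(109*m - 61) + s*(-43*m^2 + 18*m + 1) + 2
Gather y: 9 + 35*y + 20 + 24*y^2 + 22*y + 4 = 24*y^2 + 57*y + 33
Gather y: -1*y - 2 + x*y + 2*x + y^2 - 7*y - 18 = 2*x + y^2 + y*(x - 8) - 20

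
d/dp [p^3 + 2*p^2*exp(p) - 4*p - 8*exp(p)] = 2*p^2*exp(p) + 3*p^2 + 4*p*exp(p) - 8*exp(p) - 4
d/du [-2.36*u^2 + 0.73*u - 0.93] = 0.73 - 4.72*u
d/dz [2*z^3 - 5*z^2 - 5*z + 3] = 6*z^2 - 10*z - 5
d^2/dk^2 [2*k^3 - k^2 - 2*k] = 12*k - 2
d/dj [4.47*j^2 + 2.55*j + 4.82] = 8.94*j + 2.55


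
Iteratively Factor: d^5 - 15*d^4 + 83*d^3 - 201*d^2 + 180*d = (d - 5)*(d^4 - 10*d^3 + 33*d^2 - 36*d) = (d - 5)*(d - 3)*(d^3 - 7*d^2 + 12*d) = (d - 5)*(d - 4)*(d - 3)*(d^2 - 3*d) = d*(d - 5)*(d - 4)*(d - 3)*(d - 3)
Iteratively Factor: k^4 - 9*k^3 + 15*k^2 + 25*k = (k - 5)*(k^3 - 4*k^2 - 5*k) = (k - 5)*(k + 1)*(k^2 - 5*k) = k*(k - 5)*(k + 1)*(k - 5)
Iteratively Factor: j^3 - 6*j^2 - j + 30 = (j - 3)*(j^2 - 3*j - 10) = (j - 5)*(j - 3)*(j + 2)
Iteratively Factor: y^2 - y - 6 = (y + 2)*(y - 3)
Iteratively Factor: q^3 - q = (q - 1)*(q^2 + q) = (q - 1)*(q + 1)*(q)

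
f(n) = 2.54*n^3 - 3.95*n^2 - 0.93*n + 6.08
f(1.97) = 8.34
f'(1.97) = 13.08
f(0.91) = 3.88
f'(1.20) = 0.56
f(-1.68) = -15.55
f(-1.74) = -17.64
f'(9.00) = 545.19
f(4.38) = 139.66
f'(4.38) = 110.65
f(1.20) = 3.67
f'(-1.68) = 33.85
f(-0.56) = 4.92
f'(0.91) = -1.81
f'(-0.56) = 5.88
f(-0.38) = 5.72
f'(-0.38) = 3.17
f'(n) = 7.62*n^2 - 7.9*n - 0.93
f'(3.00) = 43.95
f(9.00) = 1529.42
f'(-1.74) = 35.89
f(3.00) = 36.32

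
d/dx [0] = 0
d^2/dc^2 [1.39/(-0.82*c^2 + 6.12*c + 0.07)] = (-1.869272*c^2 + 13.951152*c + 1.39*(1.64*c - 6.12)*(3.28*c - 12.24) + 0.159572)/(-0.82*c^2 + 6.12*c + 0.07)^3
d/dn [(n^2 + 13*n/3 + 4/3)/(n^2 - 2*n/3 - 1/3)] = -5/(n^2 - 2*n + 1)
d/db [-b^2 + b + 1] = 1 - 2*b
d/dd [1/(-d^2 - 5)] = 2*d/(d^2 + 5)^2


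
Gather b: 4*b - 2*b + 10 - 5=2*b + 5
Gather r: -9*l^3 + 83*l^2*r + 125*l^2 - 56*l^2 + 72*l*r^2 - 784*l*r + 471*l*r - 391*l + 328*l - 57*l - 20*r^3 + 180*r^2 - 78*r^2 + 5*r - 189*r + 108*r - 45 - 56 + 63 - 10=-9*l^3 + 69*l^2 - 120*l - 20*r^3 + r^2*(72*l + 102) + r*(83*l^2 - 313*l - 76) - 48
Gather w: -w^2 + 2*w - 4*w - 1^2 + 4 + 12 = -w^2 - 2*w + 15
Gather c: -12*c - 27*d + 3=-12*c - 27*d + 3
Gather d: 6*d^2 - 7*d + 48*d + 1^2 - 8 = 6*d^2 + 41*d - 7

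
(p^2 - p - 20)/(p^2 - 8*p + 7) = (p^2 - p - 20)/(p^2 - 8*p + 7)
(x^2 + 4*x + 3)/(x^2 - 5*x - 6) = (x + 3)/(x - 6)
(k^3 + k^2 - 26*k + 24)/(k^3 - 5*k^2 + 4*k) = (k + 6)/k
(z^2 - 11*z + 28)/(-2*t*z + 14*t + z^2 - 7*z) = (z - 4)/(-2*t + z)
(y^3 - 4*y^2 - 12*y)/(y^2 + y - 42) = y*(y + 2)/(y + 7)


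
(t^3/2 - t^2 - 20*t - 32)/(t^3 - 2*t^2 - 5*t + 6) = (t^2 - 4*t - 32)/(2*(t^2 - 4*t + 3))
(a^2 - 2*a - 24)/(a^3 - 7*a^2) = (a^2 - 2*a - 24)/(a^2*(a - 7))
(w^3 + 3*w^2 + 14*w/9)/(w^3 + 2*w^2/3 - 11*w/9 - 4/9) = w*(9*w^2 + 27*w + 14)/(9*w^3 + 6*w^2 - 11*w - 4)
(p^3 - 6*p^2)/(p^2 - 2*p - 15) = p^2*(6 - p)/(-p^2 + 2*p + 15)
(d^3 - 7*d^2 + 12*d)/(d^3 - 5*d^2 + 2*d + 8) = d*(d - 3)/(d^2 - d - 2)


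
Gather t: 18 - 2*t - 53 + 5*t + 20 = 3*t - 15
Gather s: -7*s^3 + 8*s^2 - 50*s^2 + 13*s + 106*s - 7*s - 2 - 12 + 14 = -7*s^3 - 42*s^2 + 112*s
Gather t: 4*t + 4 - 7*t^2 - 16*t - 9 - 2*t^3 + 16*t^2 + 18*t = -2*t^3 + 9*t^2 + 6*t - 5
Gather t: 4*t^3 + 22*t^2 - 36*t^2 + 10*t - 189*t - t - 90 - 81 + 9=4*t^3 - 14*t^2 - 180*t - 162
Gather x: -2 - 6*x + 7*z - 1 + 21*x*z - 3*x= x*(21*z - 9) + 7*z - 3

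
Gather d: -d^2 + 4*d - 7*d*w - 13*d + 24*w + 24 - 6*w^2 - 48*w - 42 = -d^2 + d*(-7*w - 9) - 6*w^2 - 24*w - 18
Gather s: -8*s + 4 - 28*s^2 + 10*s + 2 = -28*s^2 + 2*s + 6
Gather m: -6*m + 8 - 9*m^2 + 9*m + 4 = -9*m^2 + 3*m + 12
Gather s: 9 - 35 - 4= -30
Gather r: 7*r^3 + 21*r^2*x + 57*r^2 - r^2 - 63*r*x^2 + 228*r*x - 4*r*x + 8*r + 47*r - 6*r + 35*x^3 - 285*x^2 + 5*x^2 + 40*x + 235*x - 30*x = 7*r^3 + r^2*(21*x + 56) + r*(-63*x^2 + 224*x + 49) + 35*x^3 - 280*x^2 + 245*x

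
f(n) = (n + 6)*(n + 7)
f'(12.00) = 37.00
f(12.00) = 342.00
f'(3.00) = 19.00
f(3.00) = 90.00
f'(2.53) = 18.06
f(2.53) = 81.29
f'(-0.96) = 11.08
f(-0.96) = 30.44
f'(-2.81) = 7.38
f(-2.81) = 13.37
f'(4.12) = 21.24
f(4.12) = 112.53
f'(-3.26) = 6.48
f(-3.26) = 10.25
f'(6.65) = 26.30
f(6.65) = 172.67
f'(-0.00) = 13.00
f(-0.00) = 42.00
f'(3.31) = 19.62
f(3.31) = 95.99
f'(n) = 2*n + 13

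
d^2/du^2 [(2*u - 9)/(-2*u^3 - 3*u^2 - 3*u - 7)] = 6*(-8*u^5 + 60*u^4 + 142*u^3 + 191*u^2 - 3*u - 22)/(8*u^9 + 36*u^8 + 90*u^7 + 219*u^6 + 387*u^5 + 522*u^4 + 699*u^3 + 630*u^2 + 441*u + 343)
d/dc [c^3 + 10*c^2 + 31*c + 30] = 3*c^2 + 20*c + 31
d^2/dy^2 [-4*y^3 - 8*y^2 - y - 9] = -24*y - 16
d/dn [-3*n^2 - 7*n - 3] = -6*n - 7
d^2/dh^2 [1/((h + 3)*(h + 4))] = 2*((h + 3)^2 + (h + 3)*(h + 4) + (h + 4)^2)/((h + 3)^3*(h + 4)^3)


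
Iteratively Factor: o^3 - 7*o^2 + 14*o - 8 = (o - 4)*(o^2 - 3*o + 2) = (o - 4)*(o - 1)*(o - 2)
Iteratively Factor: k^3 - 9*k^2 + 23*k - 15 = (k - 5)*(k^2 - 4*k + 3) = (k - 5)*(k - 1)*(k - 3)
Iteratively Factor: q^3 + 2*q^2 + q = (q + 1)*(q^2 + q) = (q + 1)^2*(q)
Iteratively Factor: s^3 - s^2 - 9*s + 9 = (s + 3)*(s^2 - 4*s + 3) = (s - 1)*(s + 3)*(s - 3)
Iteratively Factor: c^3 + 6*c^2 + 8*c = (c + 4)*(c^2 + 2*c) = (c + 2)*(c + 4)*(c)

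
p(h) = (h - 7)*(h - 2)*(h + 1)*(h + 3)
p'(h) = (h - 7)*(h - 2)*(h + 1) + (h - 7)*(h - 2)*(h + 3) + (h - 7)*(h + 1)*(h + 3) + (h - 2)*(h + 1)*(h + 3) = 4*h^3 - 15*h^2 - 38*h + 29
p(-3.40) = 53.91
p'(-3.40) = -172.42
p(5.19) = -292.71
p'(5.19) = -13.07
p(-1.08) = -3.82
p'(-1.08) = 47.51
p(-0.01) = 41.71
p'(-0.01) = 29.38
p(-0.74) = 12.46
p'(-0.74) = 47.29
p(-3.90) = 167.85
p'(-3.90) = -288.23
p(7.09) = 37.39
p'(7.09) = 431.16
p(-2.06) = -36.65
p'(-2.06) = 8.66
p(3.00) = -96.00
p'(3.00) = -112.00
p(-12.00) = 26334.00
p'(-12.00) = -8587.00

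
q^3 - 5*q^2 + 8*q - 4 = (q - 2)^2*(q - 1)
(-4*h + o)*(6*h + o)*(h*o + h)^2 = -24*h^4*o^2 - 48*h^4*o - 24*h^4 + 2*h^3*o^3 + 4*h^3*o^2 + 2*h^3*o + h^2*o^4 + 2*h^2*o^3 + h^2*o^2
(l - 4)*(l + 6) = l^2 + 2*l - 24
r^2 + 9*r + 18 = (r + 3)*(r + 6)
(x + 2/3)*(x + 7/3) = x^2 + 3*x + 14/9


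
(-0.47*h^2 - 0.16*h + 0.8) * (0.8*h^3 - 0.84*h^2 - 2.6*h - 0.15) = -0.376*h^5 + 0.2668*h^4 + 1.9964*h^3 - 0.1855*h^2 - 2.056*h - 0.12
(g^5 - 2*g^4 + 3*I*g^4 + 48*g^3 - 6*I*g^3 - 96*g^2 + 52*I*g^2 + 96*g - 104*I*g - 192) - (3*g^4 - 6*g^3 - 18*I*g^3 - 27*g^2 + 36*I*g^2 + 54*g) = g^5 - 5*g^4 + 3*I*g^4 + 54*g^3 + 12*I*g^3 - 69*g^2 + 16*I*g^2 + 42*g - 104*I*g - 192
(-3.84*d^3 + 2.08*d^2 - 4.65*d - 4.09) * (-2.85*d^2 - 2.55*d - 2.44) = 10.944*d^5 + 3.864*d^4 + 17.3181*d^3 + 18.4388*d^2 + 21.7755*d + 9.9796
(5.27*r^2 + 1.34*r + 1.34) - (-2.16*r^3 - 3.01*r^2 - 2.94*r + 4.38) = 2.16*r^3 + 8.28*r^2 + 4.28*r - 3.04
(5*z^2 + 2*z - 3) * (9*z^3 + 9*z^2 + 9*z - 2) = 45*z^5 + 63*z^4 + 36*z^3 - 19*z^2 - 31*z + 6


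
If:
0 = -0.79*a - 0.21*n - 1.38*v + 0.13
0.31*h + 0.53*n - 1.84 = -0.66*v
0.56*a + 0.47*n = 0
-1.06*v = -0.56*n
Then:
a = -0.40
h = 4.60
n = 0.47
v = 0.25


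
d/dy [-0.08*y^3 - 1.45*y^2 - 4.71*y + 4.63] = -0.24*y^2 - 2.9*y - 4.71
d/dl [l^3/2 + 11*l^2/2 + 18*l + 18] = 3*l^2/2 + 11*l + 18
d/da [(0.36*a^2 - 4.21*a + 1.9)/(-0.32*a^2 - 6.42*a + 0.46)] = (-3.6584*a^2 + 1.5472*a + 10.2614)/(0.1024*a^4 + 4.1088*a^3 + 40.922*a^2 - 5.9064*a + 0.2116)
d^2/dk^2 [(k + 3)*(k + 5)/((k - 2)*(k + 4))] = 6*(2*k^3 + 23*k^2 + 94*k + 124)/(k^6 + 6*k^5 - 12*k^4 - 88*k^3 + 96*k^2 + 384*k - 512)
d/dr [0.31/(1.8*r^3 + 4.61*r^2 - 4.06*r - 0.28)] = (-1.674*r^2 - 2.8582*r + 1.2586)/(1.8*r^3 + 4.61*r^2 - 4.06*r - 0.28)^2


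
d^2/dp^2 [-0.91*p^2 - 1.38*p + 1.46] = -1.82000000000000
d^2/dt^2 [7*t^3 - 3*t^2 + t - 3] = 42*t - 6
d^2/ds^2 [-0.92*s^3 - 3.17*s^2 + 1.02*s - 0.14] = -5.52*s - 6.34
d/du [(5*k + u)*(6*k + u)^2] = (6*k + u)*(16*k + 3*u)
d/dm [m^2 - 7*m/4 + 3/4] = 2*m - 7/4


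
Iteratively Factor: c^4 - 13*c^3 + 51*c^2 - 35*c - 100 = (c - 4)*(c^3 - 9*c^2 + 15*c + 25) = (c - 5)*(c - 4)*(c^2 - 4*c - 5) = (c - 5)^2*(c - 4)*(c + 1)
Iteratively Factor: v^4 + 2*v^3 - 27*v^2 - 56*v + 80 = (v + 4)*(v^3 - 2*v^2 - 19*v + 20) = (v + 4)^2*(v^2 - 6*v + 5) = (v - 5)*(v + 4)^2*(v - 1)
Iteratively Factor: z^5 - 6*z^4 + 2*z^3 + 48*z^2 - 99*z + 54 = (z + 3)*(z^4 - 9*z^3 + 29*z^2 - 39*z + 18) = (z - 1)*(z + 3)*(z^3 - 8*z^2 + 21*z - 18) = (z - 3)*(z - 1)*(z + 3)*(z^2 - 5*z + 6) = (z - 3)^2*(z - 1)*(z + 3)*(z - 2)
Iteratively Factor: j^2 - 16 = (j + 4)*(j - 4)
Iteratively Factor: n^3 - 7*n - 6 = (n + 2)*(n^2 - 2*n - 3) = (n + 1)*(n + 2)*(n - 3)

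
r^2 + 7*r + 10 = (r + 2)*(r + 5)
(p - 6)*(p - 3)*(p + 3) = p^3 - 6*p^2 - 9*p + 54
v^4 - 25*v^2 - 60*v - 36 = (v - 6)*(v + 1)*(v + 2)*(v + 3)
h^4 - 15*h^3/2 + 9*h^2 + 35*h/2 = h*(h - 5)*(h - 7/2)*(h + 1)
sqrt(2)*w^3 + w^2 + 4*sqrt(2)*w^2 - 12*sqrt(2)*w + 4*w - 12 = (w - 2)*(w + 6)*(sqrt(2)*w + 1)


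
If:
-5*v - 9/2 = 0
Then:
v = -9/10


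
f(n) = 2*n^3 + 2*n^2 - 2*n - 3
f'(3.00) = 64.00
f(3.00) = 63.00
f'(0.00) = -2.00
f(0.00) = -3.00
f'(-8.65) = 412.34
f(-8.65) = -1130.48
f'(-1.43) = 4.55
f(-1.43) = -1.90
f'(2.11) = 33.15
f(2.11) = 20.47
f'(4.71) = 149.94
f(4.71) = 240.92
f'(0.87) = 6.02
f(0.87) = -1.91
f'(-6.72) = 242.07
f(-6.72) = -506.17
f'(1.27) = 12.76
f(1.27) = 1.78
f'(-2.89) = 36.55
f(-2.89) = -28.79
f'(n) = 6*n^2 + 4*n - 2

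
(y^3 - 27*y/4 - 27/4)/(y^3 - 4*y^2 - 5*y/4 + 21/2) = (2*y^2 - 3*y - 9)/(2*y^2 - 11*y + 14)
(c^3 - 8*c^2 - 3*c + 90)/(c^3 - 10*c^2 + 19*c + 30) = (c + 3)/(c + 1)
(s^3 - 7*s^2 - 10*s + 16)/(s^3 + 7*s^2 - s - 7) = (s^2 - 6*s - 16)/(s^2 + 8*s + 7)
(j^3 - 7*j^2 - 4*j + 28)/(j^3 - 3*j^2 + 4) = (j^2 - 5*j - 14)/(j^2 - j - 2)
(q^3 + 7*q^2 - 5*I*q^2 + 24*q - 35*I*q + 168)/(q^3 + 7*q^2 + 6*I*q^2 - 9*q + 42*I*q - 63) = (q - 8*I)/(q + 3*I)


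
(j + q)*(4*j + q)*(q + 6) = 4*j^2*q + 24*j^2 + 5*j*q^2 + 30*j*q + q^3 + 6*q^2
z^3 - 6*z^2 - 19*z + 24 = (z - 8)*(z - 1)*(z + 3)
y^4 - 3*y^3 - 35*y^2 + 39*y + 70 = (y - 7)*(y - 2)*(y + 1)*(y + 5)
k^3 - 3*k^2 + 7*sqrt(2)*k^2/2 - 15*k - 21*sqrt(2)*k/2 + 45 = (k - 3)*(k - 3*sqrt(2)/2)*(k + 5*sqrt(2))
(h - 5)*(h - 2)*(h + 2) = h^3 - 5*h^2 - 4*h + 20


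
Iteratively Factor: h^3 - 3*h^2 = (h - 3)*(h^2) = h*(h - 3)*(h)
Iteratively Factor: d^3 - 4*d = (d - 2)*(d^2 + 2*d) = (d - 2)*(d + 2)*(d)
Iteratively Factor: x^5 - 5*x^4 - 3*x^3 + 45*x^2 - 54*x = (x + 3)*(x^4 - 8*x^3 + 21*x^2 - 18*x) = (x - 3)*(x + 3)*(x^3 - 5*x^2 + 6*x) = (x - 3)*(x - 2)*(x + 3)*(x^2 - 3*x) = (x - 3)^2*(x - 2)*(x + 3)*(x)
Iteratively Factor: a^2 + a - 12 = (a + 4)*(a - 3)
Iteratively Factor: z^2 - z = (z - 1)*(z)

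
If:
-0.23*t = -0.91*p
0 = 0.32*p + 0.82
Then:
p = -2.56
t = -10.14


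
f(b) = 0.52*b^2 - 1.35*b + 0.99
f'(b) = 1.04*b - 1.35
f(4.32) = 4.86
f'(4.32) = 3.14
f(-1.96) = 5.63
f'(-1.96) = -3.39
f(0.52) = 0.43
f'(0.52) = -0.81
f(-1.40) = 3.90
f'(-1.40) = -2.81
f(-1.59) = 4.45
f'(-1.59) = -3.00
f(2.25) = 0.58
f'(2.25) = 0.99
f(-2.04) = 5.91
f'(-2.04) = -3.47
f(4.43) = 5.21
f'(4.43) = 3.26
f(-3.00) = 9.72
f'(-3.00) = -4.47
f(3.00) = 1.62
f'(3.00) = 1.77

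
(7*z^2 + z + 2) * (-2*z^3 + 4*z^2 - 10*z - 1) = -14*z^5 + 26*z^4 - 70*z^3 - 9*z^2 - 21*z - 2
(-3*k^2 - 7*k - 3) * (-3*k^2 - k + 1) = 9*k^4 + 24*k^3 + 13*k^2 - 4*k - 3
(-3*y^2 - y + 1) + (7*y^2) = 4*y^2 - y + 1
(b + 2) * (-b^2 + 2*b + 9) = -b^3 + 13*b + 18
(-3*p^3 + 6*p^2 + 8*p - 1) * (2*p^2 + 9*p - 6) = -6*p^5 - 15*p^4 + 88*p^3 + 34*p^2 - 57*p + 6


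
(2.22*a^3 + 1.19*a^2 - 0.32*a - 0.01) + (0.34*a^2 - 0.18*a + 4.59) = 2.22*a^3 + 1.53*a^2 - 0.5*a + 4.58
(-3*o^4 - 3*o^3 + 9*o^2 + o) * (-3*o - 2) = 9*o^5 + 15*o^4 - 21*o^3 - 21*o^2 - 2*o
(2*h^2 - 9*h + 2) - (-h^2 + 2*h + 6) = 3*h^2 - 11*h - 4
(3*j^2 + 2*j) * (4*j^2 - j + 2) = 12*j^4 + 5*j^3 + 4*j^2 + 4*j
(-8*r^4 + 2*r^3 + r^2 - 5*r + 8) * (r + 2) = -8*r^5 - 14*r^4 + 5*r^3 - 3*r^2 - 2*r + 16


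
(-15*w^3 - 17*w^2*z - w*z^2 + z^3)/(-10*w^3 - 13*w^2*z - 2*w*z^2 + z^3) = (3*w + z)/(2*w + z)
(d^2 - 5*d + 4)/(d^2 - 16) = (d - 1)/(d + 4)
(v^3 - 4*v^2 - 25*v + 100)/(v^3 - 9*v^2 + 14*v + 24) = (v^2 - 25)/(v^2 - 5*v - 6)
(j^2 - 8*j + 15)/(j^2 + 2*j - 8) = (j^2 - 8*j + 15)/(j^2 + 2*j - 8)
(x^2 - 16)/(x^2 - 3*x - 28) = (x - 4)/(x - 7)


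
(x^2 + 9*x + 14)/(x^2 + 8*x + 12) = (x + 7)/(x + 6)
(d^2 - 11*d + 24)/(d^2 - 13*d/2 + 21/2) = 2*(d - 8)/(2*d - 7)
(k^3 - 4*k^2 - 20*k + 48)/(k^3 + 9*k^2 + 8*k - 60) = (k^2 - 2*k - 24)/(k^2 + 11*k + 30)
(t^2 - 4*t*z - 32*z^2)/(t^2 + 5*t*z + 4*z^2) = (t - 8*z)/(t + z)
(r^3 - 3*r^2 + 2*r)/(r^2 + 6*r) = (r^2 - 3*r + 2)/(r + 6)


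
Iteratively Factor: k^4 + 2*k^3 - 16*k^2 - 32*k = (k - 4)*(k^3 + 6*k^2 + 8*k) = (k - 4)*(k + 2)*(k^2 + 4*k) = (k - 4)*(k + 2)*(k + 4)*(k)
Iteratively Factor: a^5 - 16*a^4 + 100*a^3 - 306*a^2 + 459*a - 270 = (a - 5)*(a^4 - 11*a^3 + 45*a^2 - 81*a + 54) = (a - 5)*(a - 3)*(a^3 - 8*a^2 + 21*a - 18) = (a - 5)*(a - 3)^2*(a^2 - 5*a + 6) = (a - 5)*(a - 3)^2*(a - 2)*(a - 3)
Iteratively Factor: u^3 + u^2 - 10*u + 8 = (u - 2)*(u^2 + 3*u - 4) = (u - 2)*(u - 1)*(u + 4)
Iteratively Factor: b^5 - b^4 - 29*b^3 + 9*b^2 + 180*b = (b + 4)*(b^4 - 5*b^3 - 9*b^2 + 45*b) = b*(b + 4)*(b^3 - 5*b^2 - 9*b + 45) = b*(b - 5)*(b + 4)*(b^2 - 9) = b*(b - 5)*(b + 3)*(b + 4)*(b - 3)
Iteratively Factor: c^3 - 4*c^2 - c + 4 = (c + 1)*(c^2 - 5*c + 4) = (c - 4)*(c + 1)*(c - 1)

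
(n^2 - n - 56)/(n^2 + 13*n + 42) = (n - 8)/(n + 6)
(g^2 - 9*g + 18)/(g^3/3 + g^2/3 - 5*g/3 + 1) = 3*(g^2 - 9*g + 18)/(g^3 + g^2 - 5*g + 3)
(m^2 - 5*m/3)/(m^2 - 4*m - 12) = m*(5 - 3*m)/(3*(-m^2 + 4*m + 12))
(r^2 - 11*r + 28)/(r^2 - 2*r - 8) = (r - 7)/(r + 2)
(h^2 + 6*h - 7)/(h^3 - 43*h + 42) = 1/(h - 6)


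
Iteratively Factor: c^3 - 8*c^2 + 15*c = (c - 5)*(c^2 - 3*c) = (c - 5)*(c - 3)*(c)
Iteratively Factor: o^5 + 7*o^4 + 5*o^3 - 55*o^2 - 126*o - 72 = (o + 1)*(o^4 + 6*o^3 - o^2 - 54*o - 72) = (o + 1)*(o + 4)*(o^3 + 2*o^2 - 9*o - 18) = (o - 3)*(o + 1)*(o + 4)*(o^2 + 5*o + 6) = (o - 3)*(o + 1)*(o + 2)*(o + 4)*(o + 3)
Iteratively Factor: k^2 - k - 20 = (k - 5)*(k + 4)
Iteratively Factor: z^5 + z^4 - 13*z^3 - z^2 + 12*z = (z + 1)*(z^4 - 13*z^2 + 12*z) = z*(z + 1)*(z^3 - 13*z + 12) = z*(z + 1)*(z + 4)*(z^2 - 4*z + 3) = z*(z - 3)*(z + 1)*(z + 4)*(z - 1)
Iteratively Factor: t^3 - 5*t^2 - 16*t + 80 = (t - 5)*(t^2 - 16) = (t - 5)*(t + 4)*(t - 4)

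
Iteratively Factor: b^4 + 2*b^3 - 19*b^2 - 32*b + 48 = (b - 4)*(b^3 + 6*b^2 + 5*b - 12) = (b - 4)*(b + 3)*(b^2 + 3*b - 4) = (b - 4)*(b - 1)*(b + 3)*(b + 4)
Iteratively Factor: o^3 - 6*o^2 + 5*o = (o - 1)*(o^2 - 5*o) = o*(o - 1)*(o - 5)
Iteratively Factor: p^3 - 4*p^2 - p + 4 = (p - 4)*(p^2 - 1) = (p - 4)*(p - 1)*(p + 1)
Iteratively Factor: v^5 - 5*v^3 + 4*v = (v - 2)*(v^4 + 2*v^3 - v^2 - 2*v) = v*(v - 2)*(v^3 + 2*v^2 - v - 2) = v*(v - 2)*(v - 1)*(v^2 + 3*v + 2) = v*(v - 2)*(v - 1)*(v + 2)*(v + 1)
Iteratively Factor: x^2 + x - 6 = (x + 3)*(x - 2)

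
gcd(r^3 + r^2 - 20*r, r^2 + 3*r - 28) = r - 4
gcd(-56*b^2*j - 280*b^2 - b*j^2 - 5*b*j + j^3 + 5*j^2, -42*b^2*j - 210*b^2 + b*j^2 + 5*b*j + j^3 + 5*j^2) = 7*b*j + 35*b + j^2 + 5*j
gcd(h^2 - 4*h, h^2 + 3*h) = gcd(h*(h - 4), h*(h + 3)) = h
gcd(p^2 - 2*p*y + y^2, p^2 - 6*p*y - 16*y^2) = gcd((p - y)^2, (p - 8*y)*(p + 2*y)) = 1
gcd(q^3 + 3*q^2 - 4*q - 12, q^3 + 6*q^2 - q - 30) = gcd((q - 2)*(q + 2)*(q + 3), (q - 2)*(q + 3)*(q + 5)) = q^2 + q - 6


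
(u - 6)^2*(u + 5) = u^3 - 7*u^2 - 24*u + 180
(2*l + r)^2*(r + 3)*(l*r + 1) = 4*l^3*r^2 + 12*l^3*r + 4*l^2*r^3 + 12*l^2*r^2 + 4*l^2*r + 12*l^2 + l*r^4 + 3*l*r^3 + 4*l*r^2 + 12*l*r + r^3 + 3*r^2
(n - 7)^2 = n^2 - 14*n + 49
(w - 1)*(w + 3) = w^2 + 2*w - 3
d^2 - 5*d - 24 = (d - 8)*(d + 3)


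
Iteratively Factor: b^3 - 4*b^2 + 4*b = (b - 2)*(b^2 - 2*b) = b*(b - 2)*(b - 2)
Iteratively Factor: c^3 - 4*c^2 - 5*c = (c - 5)*(c^2 + c) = (c - 5)*(c + 1)*(c)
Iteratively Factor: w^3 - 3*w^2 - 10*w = (w + 2)*(w^2 - 5*w) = w*(w + 2)*(w - 5)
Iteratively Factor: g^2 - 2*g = (g - 2)*(g)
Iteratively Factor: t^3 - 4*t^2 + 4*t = (t)*(t^2 - 4*t + 4) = t*(t - 2)*(t - 2)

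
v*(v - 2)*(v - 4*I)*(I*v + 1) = I*v^4 + 5*v^3 - 2*I*v^3 - 10*v^2 - 4*I*v^2 + 8*I*v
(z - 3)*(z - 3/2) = z^2 - 9*z/2 + 9/2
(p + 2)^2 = p^2 + 4*p + 4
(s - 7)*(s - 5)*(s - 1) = s^3 - 13*s^2 + 47*s - 35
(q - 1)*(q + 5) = q^2 + 4*q - 5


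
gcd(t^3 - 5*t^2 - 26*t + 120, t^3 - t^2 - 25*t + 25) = t + 5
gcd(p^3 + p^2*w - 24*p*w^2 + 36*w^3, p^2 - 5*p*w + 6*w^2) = p^2 - 5*p*w + 6*w^2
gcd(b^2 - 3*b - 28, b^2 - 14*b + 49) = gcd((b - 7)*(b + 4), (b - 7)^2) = b - 7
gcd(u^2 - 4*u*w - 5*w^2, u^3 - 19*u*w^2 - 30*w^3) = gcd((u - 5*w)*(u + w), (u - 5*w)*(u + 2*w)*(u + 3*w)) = u - 5*w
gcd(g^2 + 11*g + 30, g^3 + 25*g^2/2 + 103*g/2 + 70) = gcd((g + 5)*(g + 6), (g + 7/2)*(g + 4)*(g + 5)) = g + 5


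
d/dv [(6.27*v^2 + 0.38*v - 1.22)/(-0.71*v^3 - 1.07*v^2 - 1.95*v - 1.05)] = (4.4517*v^4 + 0.5396*v^3 - 14.4185*v^2 - 15.7778*v - 2.778)/(0.5041*v^6 + 1.5194*v^5 + 3.9139*v^4 + 5.664*v^3 + 6.0495*v^2 + 4.095*v + 1.1025)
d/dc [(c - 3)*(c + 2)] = 2*c - 1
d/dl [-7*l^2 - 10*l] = -14*l - 10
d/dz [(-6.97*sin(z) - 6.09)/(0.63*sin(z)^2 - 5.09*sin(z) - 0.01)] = (4.3911*sin(z)^2 + 7.6734*sin(z) - 30.9284)*cos(z)/(0.3969*sin(z)^4 - 6.4134*sin(z)^3 + 25.8955*sin(z)^2 + 0.1018*sin(z) + 0.0001)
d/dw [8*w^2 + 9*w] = 16*w + 9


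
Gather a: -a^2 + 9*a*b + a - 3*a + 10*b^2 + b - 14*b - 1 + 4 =-a^2 + a*(9*b - 2) + 10*b^2 - 13*b + 3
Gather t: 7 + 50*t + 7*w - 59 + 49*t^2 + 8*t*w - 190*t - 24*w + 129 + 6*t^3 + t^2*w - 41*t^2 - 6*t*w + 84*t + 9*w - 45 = 6*t^3 + t^2*(w + 8) + t*(2*w - 56) - 8*w + 32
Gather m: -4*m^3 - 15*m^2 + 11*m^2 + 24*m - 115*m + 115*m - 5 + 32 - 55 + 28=-4*m^3 - 4*m^2 + 24*m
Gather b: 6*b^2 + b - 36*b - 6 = 6*b^2 - 35*b - 6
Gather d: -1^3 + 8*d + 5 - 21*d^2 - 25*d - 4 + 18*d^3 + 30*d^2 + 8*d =18*d^3 + 9*d^2 - 9*d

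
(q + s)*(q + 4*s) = q^2 + 5*q*s + 4*s^2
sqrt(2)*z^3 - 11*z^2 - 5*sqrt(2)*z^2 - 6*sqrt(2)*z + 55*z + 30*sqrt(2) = (z - 5)*(z - 6*sqrt(2))*(sqrt(2)*z + 1)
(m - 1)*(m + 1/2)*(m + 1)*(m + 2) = m^4 + 5*m^3/2 - 5*m/2 - 1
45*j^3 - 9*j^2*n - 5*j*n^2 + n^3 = (-5*j + n)*(-3*j + n)*(3*j + n)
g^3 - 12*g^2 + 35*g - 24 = (g - 8)*(g - 3)*(g - 1)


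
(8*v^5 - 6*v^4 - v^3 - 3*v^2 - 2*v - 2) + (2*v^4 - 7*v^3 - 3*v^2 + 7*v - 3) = 8*v^5 - 4*v^4 - 8*v^3 - 6*v^2 + 5*v - 5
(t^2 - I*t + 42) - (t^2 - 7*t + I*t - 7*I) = 7*t - 2*I*t + 42 + 7*I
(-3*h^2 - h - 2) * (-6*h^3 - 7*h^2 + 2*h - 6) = 18*h^5 + 27*h^4 + 13*h^3 + 30*h^2 + 2*h + 12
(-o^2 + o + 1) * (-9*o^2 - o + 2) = 9*o^4 - 8*o^3 - 12*o^2 + o + 2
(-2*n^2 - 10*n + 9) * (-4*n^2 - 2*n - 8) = 8*n^4 + 44*n^3 + 62*n - 72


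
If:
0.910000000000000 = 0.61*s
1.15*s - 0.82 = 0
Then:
No Solution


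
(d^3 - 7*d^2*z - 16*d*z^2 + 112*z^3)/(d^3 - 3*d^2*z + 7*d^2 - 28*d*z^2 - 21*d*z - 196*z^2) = (d - 4*z)/(d + 7)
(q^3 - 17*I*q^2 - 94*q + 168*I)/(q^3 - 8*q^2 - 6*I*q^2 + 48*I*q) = (q^2 - 11*I*q - 28)/(q*(q - 8))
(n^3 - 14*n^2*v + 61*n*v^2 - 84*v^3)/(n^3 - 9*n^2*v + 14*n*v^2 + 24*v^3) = (-n^2 + 10*n*v - 21*v^2)/(-n^2 + 5*n*v + 6*v^2)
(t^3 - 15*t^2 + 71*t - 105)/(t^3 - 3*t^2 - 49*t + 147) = (t - 5)/(t + 7)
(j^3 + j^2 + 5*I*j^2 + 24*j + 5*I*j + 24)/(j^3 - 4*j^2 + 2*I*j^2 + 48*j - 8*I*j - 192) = (j^2 + j*(1 - 3*I) - 3*I)/(j^2 + j*(-4 - 6*I) + 24*I)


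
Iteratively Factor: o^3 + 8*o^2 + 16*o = (o + 4)*(o^2 + 4*o) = o*(o + 4)*(o + 4)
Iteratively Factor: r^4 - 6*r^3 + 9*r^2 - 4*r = (r - 1)*(r^3 - 5*r^2 + 4*r) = (r - 1)^2*(r^2 - 4*r) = (r - 4)*(r - 1)^2*(r)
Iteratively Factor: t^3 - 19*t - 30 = (t + 3)*(t^2 - 3*t - 10) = (t - 5)*(t + 3)*(t + 2)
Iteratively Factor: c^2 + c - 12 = (c - 3)*(c + 4)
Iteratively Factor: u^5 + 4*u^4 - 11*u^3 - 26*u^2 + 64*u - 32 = (u + 4)*(u^4 - 11*u^2 + 18*u - 8) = (u - 2)*(u + 4)*(u^3 + 2*u^2 - 7*u + 4) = (u - 2)*(u + 4)^2*(u^2 - 2*u + 1) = (u - 2)*(u - 1)*(u + 4)^2*(u - 1)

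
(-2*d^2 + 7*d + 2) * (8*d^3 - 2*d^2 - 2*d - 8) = -16*d^5 + 60*d^4 + 6*d^3 - 2*d^2 - 60*d - 16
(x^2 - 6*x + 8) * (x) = x^3 - 6*x^2 + 8*x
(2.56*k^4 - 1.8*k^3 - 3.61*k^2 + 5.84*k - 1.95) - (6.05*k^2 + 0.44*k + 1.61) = 2.56*k^4 - 1.8*k^3 - 9.66*k^2 + 5.4*k - 3.56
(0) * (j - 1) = 0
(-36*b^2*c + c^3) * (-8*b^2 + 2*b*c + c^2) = 288*b^4*c - 72*b^3*c^2 - 44*b^2*c^3 + 2*b*c^4 + c^5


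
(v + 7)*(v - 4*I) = v^2 + 7*v - 4*I*v - 28*I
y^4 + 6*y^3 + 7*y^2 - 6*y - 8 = (y - 1)*(y + 1)*(y + 2)*(y + 4)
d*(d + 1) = d^2 + d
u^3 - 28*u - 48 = (u - 6)*(u + 2)*(u + 4)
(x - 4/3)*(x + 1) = x^2 - x/3 - 4/3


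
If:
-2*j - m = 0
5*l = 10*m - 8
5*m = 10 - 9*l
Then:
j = -61/115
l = 12/23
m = 122/115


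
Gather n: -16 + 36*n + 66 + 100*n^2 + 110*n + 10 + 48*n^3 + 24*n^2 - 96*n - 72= 48*n^3 + 124*n^2 + 50*n - 12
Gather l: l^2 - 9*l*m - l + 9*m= l^2 + l*(-9*m - 1) + 9*m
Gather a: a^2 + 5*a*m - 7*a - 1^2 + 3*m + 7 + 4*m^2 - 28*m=a^2 + a*(5*m - 7) + 4*m^2 - 25*m + 6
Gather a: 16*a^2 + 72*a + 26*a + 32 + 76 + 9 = 16*a^2 + 98*a + 117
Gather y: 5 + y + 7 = y + 12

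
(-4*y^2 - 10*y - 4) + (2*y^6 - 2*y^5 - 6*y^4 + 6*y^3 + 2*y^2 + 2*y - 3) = 2*y^6 - 2*y^5 - 6*y^4 + 6*y^3 - 2*y^2 - 8*y - 7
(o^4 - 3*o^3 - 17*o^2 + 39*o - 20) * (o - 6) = o^5 - 9*o^4 + o^3 + 141*o^2 - 254*o + 120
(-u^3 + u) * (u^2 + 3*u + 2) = -u^5 - 3*u^4 - u^3 + 3*u^2 + 2*u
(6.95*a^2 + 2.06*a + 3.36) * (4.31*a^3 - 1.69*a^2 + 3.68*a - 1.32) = 29.9545*a^5 - 2.8669*a^4 + 36.5762*a^3 - 7.2716*a^2 + 9.6456*a - 4.4352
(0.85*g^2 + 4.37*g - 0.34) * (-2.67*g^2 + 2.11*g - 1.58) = -2.2695*g^4 - 9.8744*g^3 + 8.7855*g^2 - 7.622*g + 0.5372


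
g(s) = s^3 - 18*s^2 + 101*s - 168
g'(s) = 3*s^2 - 36*s + 101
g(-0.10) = -178.28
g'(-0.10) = 104.63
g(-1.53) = -368.25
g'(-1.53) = 163.10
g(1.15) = -74.13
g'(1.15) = 63.57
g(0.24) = -144.78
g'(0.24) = 92.53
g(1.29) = -65.52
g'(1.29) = 59.55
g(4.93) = 12.26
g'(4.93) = -3.57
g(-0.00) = -168.00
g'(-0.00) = 101.00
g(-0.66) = -242.79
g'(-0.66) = 126.07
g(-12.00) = -5700.00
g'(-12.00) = 965.00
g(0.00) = -168.00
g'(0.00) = 101.00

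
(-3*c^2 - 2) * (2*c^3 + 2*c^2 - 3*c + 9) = -6*c^5 - 6*c^4 + 5*c^3 - 31*c^2 + 6*c - 18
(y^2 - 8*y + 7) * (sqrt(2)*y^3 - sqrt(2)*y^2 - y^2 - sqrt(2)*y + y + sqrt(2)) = sqrt(2)*y^5 - 9*sqrt(2)*y^4 - y^4 + 9*y^3 + 14*sqrt(2)*y^3 - 15*y^2 + 2*sqrt(2)*y^2 - 15*sqrt(2)*y + 7*y + 7*sqrt(2)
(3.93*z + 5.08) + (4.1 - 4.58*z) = 9.18 - 0.65*z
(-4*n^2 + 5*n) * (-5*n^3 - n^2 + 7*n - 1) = 20*n^5 - 21*n^4 - 33*n^3 + 39*n^2 - 5*n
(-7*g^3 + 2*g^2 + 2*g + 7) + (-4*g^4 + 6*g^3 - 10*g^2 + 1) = -4*g^4 - g^3 - 8*g^2 + 2*g + 8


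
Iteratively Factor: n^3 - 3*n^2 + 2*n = (n)*(n^2 - 3*n + 2) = n*(n - 1)*(n - 2)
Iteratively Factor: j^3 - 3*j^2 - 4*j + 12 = (j - 2)*(j^2 - j - 6) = (j - 3)*(j - 2)*(j + 2)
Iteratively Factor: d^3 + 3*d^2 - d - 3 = (d + 3)*(d^2 - 1) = (d + 1)*(d + 3)*(d - 1)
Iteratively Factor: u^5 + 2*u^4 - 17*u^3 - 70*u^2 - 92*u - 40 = (u + 2)*(u^4 - 17*u^2 - 36*u - 20) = (u + 1)*(u + 2)*(u^3 - u^2 - 16*u - 20) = (u + 1)*(u + 2)^2*(u^2 - 3*u - 10) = (u + 1)*(u + 2)^3*(u - 5)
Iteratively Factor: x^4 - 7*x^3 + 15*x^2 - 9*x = (x)*(x^3 - 7*x^2 + 15*x - 9) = x*(x - 1)*(x^2 - 6*x + 9) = x*(x - 3)*(x - 1)*(x - 3)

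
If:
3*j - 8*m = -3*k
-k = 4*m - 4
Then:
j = 20*m/3 - 4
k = 4 - 4*m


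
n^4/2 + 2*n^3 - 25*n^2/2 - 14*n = n*(n/2 + 1/2)*(n - 4)*(n + 7)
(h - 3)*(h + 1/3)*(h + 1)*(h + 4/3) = h^4 - h^3/3 - 53*h^2/9 - 53*h/9 - 4/3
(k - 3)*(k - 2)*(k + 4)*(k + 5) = k^4 + 4*k^3 - 19*k^2 - 46*k + 120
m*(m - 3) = m^2 - 3*m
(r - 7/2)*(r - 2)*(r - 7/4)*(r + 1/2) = r^4 - 27*r^3/4 + 13*r^2 - 63*r/16 - 49/8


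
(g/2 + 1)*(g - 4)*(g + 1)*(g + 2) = g^4/2 + g^3/2 - 6*g^2 - 14*g - 8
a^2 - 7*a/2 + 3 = (a - 2)*(a - 3/2)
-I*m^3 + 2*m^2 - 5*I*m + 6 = (m - 2*I)*(m + 3*I)*(-I*m + 1)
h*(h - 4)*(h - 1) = h^3 - 5*h^2 + 4*h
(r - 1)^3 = r^3 - 3*r^2 + 3*r - 1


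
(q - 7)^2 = q^2 - 14*q + 49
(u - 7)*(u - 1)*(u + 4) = u^3 - 4*u^2 - 25*u + 28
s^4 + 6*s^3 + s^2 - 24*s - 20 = (s - 2)*(s + 1)*(s + 2)*(s + 5)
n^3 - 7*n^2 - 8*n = n*(n - 8)*(n + 1)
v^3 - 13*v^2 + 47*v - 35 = (v - 7)*(v - 5)*(v - 1)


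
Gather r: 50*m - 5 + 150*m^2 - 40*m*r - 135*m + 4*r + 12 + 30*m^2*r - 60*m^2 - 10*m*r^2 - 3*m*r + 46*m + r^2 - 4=90*m^2 - 39*m + r^2*(1 - 10*m) + r*(30*m^2 - 43*m + 4) + 3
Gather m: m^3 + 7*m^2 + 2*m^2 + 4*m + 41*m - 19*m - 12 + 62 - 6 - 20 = m^3 + 9*m^2 + 26*m + 24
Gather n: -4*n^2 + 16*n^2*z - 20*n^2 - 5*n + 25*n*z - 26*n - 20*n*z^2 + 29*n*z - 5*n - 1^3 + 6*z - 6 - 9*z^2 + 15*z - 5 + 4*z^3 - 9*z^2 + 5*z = n^2*(16*z - 24) + n*(-20*z^2 + 54*z - 36) + 4*z^3 - 18*z^2 + 26*z - 12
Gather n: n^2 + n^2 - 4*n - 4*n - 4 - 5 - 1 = 2*n^2 - 8*n - 10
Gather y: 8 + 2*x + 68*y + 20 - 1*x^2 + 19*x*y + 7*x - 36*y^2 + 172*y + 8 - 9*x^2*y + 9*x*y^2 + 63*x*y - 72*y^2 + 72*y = -x^2 + 9*x + y^2*(9*x - 108) + y*(-9*x^2 + 82*x + 312) + 36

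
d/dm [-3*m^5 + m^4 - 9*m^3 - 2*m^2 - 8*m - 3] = -15*m^4 + 4*m^3 - 27*m^2 - 4*m - 8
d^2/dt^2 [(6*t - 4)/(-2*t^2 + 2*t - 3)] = 8*(-2*(2*t - 1)^2*(3*t - 2) + (9*t - 5)*(2*t^2 - 2*t + 3))/(2*t^2 - 2*t + 3)^3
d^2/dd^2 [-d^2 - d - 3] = -2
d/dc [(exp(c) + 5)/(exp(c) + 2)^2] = (-exp(c) - 8)*exp(c)/(exp(c) + 2)^3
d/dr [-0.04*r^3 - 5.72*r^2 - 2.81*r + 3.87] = -0.12*r^2 - 11.44*r - 2.81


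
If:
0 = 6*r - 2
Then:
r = 1/3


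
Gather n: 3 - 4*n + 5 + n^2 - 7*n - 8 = n^2 - 11*n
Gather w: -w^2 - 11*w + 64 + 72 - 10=-w^2 - 11*w + 126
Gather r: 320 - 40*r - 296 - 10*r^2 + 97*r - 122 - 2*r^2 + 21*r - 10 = -12*r^2 + 78*r - 108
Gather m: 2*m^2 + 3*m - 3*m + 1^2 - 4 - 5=2*m^2 - 8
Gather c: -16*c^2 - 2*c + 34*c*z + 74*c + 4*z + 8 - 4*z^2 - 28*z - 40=-16*c^2 + c*(34*z + 72) - 4*z^2 - 24*z - 32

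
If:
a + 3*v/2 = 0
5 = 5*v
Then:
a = -3/2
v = 1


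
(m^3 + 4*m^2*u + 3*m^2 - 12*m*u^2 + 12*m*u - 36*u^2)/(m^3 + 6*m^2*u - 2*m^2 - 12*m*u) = (m^2 - 2*m*u + 3*m - 6*u)/(m*(m - 2))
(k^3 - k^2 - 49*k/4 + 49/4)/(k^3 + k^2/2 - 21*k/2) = (2*k^2 - 9*k + 7)/(2*k*(k - 3))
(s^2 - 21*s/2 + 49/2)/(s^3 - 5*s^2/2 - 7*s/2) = (s - 7)/(s*(s + 1))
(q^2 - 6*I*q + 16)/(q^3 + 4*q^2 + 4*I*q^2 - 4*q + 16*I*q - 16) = (q - 8*I)/(q^2 + 2*q*(2 + I) + 8*I)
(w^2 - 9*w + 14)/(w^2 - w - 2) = (w - 7)/(w + 1)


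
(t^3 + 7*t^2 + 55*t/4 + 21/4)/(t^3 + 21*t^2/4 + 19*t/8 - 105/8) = 2*(2*t + 1)/(4*t - 5)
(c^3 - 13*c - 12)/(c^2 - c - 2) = (c^2 - c - 12)/(c - 2)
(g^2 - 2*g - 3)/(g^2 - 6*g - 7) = (g - 3)/(g - 7)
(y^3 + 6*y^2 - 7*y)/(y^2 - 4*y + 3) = y*(y + 7)/(y - 3)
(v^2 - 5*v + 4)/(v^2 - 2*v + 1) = (v - 4)/(v - 1)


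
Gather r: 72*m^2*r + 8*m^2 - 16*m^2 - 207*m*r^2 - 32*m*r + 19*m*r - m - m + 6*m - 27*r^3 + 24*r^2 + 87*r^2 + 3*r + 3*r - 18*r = -8*m^2 + 4*m - 27*r^3 + r^2*(111 - 207*m) + r*(72*m^2 - 13*m - 12)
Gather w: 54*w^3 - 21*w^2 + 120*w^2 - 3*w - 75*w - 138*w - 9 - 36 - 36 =54*w^3 + 99*w^2 - 216*w - 81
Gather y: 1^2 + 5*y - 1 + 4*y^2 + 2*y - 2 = 4*y^2 + 7*y - 2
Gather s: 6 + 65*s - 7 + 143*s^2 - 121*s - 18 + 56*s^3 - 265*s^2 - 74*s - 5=56*s^3 - 122*s^2 - 130*s - 24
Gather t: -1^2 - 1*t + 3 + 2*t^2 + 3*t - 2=2*t^2 + 2*t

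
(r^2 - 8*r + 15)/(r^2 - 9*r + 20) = (r - 3)/(r - 4)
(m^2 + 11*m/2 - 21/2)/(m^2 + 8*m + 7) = (m - 3/2)/(m + 1)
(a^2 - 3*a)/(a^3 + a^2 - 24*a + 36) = a/(a^2 + 4*a - 12)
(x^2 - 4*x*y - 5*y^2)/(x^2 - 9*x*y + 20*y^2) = (x + y)/(x - 4*y)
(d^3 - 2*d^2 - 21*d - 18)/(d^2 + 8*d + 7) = (d^2 - 3*d - 18)/(d + 7)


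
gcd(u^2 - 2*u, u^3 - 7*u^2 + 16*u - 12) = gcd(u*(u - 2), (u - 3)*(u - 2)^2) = u - 2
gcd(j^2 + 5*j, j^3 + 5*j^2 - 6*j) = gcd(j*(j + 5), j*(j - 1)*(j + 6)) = j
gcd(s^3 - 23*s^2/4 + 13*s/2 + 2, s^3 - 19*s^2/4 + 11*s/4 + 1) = s^2 - 15*s/4 - 1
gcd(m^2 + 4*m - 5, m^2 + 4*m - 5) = m^2 + 4*m - 5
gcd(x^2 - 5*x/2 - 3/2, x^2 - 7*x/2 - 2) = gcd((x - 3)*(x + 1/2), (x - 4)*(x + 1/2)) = x + 1/2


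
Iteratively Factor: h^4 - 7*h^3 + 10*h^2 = (h)*(h^3 - 7*h^2 + 10*h) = h*(h - 5)*(h^2 - 2*h) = h^2*(h - 5)*(h - 2)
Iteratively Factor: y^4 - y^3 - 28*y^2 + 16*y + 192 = (y - 4)*(y^3 + 3*y^2 - 16*y - 48) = (y - 4)^2*(y^2 + 7*y + 12) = (y - 4)^2*(y + 3)*(y + 4)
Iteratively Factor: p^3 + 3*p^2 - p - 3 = (p + 3)*(p^2 - 1) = (p + 1)*(p + 3)*(p - 1)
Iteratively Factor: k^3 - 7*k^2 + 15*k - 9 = (k - 3)*(k^2 - 4*k + 3) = (k - 3)^2*(k - 1)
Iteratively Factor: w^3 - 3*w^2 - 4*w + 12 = (w - 2)*(w^2 - w - 6) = (w - 3)*(w - 2)*(w + 2)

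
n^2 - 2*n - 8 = (n - 4)*(n + 2)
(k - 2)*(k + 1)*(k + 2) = k^3 + k^2 - 4*k - 4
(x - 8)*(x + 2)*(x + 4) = x^3 - 2*x^2 - 40*x - 64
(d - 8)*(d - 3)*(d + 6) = d^3 - 5*d^2 - 42*d + 144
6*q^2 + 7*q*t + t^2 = (q + t)*(6*q + t)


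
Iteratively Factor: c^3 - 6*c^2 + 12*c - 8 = (c - 2)*(c^2 - 4*c + 4) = (c - 2)^2*(c - 2)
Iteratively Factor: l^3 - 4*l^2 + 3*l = (l - 1)*(l^2 - 3*l) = l*(l - 1)*(l - 3)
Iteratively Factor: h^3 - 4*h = (h)*(h^2 - 4) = h*(h + 2)*(h - 2)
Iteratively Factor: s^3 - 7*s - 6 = (s + 2)*(s^2 - 2*s - 3) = (s - 3)*(s + 2)*(s + 1)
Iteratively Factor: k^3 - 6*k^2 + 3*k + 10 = (k - 5)*(k^2 - k - 2) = (k - 5)*(k + 1)*(k - 2)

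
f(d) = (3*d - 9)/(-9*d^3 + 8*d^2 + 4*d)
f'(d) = (3*d - 9)*(27*d^2 - 16*d - 4)/(-9*d^3 + 8*d^2 + 4*d)^2 + 3/(-9*d^3 + 8*d^2 + 4*d) = 3*(18*d^3 - 89*d^2 + 48*d + 12)/(d^2*(81*d^4 - 144*d^3 - 8*d^2 + 64*d + 16))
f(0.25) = -6.07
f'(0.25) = 30.39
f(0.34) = -4.13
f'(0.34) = 15.08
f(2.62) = 0.01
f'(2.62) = -0.05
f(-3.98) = -0.03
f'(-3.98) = -0.02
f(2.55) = 0.02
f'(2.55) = -0.06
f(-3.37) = -0.05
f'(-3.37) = -0.03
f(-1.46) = -0.34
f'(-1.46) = -0.59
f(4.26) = -0.01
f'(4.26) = -0.00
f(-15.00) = 0.00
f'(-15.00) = 0.00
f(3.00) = 0.00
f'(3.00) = -0.02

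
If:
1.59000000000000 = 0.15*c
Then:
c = 10.60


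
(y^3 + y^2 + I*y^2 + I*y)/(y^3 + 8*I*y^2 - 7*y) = (y + 1)/(y + 7*I)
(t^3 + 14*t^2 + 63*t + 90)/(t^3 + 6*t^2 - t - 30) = (t + 6)/(t - 2)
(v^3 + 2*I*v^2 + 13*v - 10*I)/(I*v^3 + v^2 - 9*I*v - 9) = (-I*v^2 + 3*v - 10*I)/(v^2 - 9)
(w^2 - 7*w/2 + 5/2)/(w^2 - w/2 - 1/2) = (2*w - 5)/(2*w + 1)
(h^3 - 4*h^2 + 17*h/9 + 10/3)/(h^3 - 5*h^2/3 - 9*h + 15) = (h + 2/3)/(h + 3)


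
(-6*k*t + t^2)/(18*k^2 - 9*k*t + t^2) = t/(-3*k + t)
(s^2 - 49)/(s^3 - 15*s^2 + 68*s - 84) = (s + 7)/(s^2 - 8*s + 12)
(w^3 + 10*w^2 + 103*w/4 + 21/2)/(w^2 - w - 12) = (w^3 + 10*w^2 + 103*w/4 + 21/2)/(w^2 - w - 12)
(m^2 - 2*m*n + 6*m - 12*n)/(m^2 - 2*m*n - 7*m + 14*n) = (m + 6)/(m - 7)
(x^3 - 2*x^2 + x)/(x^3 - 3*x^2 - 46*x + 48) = x*(x - 1)/(x^2 - 2*x - 48)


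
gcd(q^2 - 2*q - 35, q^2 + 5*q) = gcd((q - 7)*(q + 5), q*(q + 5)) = q + 5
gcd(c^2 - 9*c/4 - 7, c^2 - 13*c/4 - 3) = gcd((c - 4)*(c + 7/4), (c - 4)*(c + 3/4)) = c - 4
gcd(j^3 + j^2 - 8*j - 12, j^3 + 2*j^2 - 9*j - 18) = j^2 - j - 6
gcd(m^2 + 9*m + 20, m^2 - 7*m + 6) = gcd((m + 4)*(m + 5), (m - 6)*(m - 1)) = 1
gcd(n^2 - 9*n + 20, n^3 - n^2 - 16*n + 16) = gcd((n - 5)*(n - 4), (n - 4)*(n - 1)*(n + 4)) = n - 4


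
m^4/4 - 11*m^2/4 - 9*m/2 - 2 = (m/4 + 1/4)*(m - 4)*(m + 1)*(m + 2)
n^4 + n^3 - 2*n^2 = n^2*(n - 1)*(n + 2)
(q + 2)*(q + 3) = q^2 + 5*q + 6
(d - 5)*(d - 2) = d^2 - 7*d + 10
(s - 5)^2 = s^2 - 10*s + 25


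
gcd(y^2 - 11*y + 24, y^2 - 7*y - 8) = y - 8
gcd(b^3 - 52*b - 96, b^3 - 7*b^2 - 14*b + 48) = b - 8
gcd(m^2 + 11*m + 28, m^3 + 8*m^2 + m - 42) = m + 7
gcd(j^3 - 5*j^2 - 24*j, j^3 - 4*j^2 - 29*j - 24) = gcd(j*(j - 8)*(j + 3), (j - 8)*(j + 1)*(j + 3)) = j^2 - 5*j - 24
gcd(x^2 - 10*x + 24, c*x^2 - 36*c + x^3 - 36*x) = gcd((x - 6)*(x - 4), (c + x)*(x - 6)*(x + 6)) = x - 6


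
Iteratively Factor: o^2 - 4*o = (o - 4)*(o)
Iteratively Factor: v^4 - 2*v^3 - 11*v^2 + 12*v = (v + 3)*(v^3 - 5*v^2 + 4*v) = v*(v + 3)*(v^2 - 5*v + 4) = v*(v - 4)*(v + 3)*(v - 1)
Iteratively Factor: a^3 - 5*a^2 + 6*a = (a - 2)*(a^2 - 3*a) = a*(a - 2)*(a - 3)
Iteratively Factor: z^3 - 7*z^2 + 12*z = (z - 3)*(z^2 - 4*z) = z*(z - 3)*(z - 4)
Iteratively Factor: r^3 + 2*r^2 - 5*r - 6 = (r - 2)*(r^2 + 4*r + 3) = (r - 2)*(r + 3)*(r + 1)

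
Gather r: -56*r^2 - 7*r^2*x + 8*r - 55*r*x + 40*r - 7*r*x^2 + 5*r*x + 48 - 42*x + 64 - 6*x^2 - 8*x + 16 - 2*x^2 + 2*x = r^2*(-7*x - 56) + r*(-7*x^2 - 50*x + 48) - 8*x^2 - 48*x + 128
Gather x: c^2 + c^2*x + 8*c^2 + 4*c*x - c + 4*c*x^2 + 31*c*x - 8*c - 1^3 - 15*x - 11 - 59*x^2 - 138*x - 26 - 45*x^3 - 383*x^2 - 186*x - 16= 9*c^2 - 9*c - 45*x^3 + x^2*(4*c - 442) + x*(c^2 + 35*c - 339) - 54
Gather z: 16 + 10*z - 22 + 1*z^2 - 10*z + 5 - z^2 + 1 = 0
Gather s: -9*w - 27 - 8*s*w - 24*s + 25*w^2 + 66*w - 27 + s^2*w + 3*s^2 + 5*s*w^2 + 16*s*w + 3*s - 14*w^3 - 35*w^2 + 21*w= s^2*(w + 3) + s*(5*w^2 + 8*w - 21) - 14*w^3 - 10*w^2 + 78*w - 54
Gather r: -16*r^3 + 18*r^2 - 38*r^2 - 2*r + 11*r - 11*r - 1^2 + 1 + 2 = -16*r^3 - 20*r^2 - 2*r + 2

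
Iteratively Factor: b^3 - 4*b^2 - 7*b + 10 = (b - 5)*(b^2 + b - 2) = (b - 5)*(b - 1)*(b + 2)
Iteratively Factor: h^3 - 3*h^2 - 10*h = (h + 2)*(h^2 - 5*h) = h*(h + 2)*(h - 5)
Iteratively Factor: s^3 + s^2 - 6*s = (s)*(s^2 + s - 6) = s*(s + 3)*(s - 2)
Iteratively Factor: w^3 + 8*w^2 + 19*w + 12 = (w + 3)*(w^2 + 5*w + 4) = (w + 1)*(w + 3)*(w + 4)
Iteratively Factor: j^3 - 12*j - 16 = (j - 4)*(j^2 + 4*j + 4) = (j - 4)*(j + 2)*(j + 2)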